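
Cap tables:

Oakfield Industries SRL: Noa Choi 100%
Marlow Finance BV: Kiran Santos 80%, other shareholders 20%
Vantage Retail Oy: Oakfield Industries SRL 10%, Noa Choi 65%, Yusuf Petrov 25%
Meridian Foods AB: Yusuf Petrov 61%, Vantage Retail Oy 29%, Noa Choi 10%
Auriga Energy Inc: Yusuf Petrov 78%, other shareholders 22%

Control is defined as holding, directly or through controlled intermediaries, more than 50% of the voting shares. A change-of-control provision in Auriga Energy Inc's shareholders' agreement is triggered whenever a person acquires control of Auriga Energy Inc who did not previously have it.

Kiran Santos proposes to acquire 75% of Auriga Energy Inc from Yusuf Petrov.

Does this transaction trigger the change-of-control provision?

Yes

The purchase adds only to Kiran's holdings (Yusuf's stake shrinks), so Kiran is the only person who could newly come to control Auriga.
Kiran holds 80% of Marlow, so Kiran controls Marlow.
Neither Kiran nor any entity Kiran controls holds any voting interest in Auriga.
So before the transaction, Kiran does not control Auriga.
After the purchase, Kiran holds 75% of Auriga directly, and Yusuf's stake falls to 3%.
Kiran holds 75% of Auriga, so Kiran controls Auriga.
Kiran did not control Auriga before and does after, so the clause is triggered.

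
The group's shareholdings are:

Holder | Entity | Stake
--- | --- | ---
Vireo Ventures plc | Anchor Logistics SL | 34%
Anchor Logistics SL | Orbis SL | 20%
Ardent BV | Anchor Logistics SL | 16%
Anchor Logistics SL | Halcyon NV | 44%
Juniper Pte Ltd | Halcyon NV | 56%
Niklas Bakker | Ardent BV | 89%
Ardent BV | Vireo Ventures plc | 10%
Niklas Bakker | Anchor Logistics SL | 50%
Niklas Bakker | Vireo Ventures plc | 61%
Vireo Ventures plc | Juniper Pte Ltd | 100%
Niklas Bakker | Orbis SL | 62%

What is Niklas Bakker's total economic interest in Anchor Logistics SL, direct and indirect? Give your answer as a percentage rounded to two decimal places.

88.01%

Niklas reaches Anchor along 4 paths.
Direct stake: 50% = 50%.
Via Ardent → Vireo: 89% × 10% × 34% = 3.026%.
Via Vireo: 61% × 34% = 20.74%.
Via Ardent: 89% × 16% = 14.24%.
Total: 50% + 3.026% + 20.74% + 14.24% = 88.006%.
Rounded: 88.01%.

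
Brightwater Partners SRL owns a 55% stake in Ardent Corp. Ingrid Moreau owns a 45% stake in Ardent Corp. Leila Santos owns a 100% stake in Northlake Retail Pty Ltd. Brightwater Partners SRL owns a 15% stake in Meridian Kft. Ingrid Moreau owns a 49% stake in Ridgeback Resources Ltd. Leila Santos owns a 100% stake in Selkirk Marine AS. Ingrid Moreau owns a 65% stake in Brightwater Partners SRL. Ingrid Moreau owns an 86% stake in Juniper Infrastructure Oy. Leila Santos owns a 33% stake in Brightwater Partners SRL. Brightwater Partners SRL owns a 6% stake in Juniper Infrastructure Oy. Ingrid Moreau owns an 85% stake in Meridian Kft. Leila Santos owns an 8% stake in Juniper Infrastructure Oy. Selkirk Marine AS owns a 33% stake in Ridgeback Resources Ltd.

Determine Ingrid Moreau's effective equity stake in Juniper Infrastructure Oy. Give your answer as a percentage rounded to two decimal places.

89.90%

Ingrid reaches Juniper along 2 paths.
Via Brightwater: 65% × 6% = 3.9%.
Direct stake: 86% = 86%.
Total: 3.9% + 86% = 89.9%.
Rounded: 89.90%.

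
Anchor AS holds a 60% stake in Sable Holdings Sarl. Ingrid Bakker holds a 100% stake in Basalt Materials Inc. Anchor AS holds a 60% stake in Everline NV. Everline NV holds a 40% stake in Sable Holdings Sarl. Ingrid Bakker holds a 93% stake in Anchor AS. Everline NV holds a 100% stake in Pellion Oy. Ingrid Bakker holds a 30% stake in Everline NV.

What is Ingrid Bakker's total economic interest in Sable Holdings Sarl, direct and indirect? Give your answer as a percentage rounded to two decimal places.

90.12%

Ingrid reaches Sable along 3 paths.
Via Everline: 30% × 40% = 12%.
Via Anchor → Everline: 93% × 60% × 40% = 22.32%.
Via Anchor: 93% × 60% = 55.8%.
Total: 12% + 22.32% + 55.8% = 90.12%.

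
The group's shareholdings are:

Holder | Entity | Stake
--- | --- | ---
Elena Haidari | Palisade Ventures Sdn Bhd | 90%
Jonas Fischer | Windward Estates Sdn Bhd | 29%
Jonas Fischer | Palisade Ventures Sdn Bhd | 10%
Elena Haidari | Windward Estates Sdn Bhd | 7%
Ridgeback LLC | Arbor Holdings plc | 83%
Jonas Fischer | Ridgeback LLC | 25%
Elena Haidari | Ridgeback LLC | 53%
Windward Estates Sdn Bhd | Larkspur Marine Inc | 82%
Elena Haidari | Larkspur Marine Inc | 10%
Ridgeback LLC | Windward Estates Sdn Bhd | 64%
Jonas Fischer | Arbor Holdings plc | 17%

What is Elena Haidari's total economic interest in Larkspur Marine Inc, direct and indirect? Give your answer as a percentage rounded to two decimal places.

Elena reaches Larkspur along 3 paths.
Via Ridgeback → Windward: 53% × 64% × 82% = 27.8144%.
Via Windward: 7% × 82% = 5.74%.
Direct stake: 10% = 10%.
Total: 27.8144% + 5.74% + 10% = 43.5544%.
Rounded: 43.55%.

43.55%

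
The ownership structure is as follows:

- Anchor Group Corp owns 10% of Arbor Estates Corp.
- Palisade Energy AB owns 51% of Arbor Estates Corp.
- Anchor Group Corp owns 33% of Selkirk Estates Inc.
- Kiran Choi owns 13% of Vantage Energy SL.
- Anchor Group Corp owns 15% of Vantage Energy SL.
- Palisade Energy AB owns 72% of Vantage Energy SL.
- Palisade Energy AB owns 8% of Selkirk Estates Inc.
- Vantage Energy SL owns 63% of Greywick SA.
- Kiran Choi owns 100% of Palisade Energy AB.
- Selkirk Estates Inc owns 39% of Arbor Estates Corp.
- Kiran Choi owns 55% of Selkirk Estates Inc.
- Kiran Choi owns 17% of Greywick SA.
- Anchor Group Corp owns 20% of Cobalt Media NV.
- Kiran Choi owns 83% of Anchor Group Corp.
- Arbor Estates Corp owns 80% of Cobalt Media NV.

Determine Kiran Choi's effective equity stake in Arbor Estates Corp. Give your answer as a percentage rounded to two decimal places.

Kiran reaches Arbor along 5 paths.
Via Anchor: 83% × 10% = 8.3%.
Via Palisade: 100% × 51% = 51%.
Via Anchor → Selkirk: 83% × 33% × 39% = 10.6821%.
Via Selkirk: 55% × 39% = 21.45%.
Via Palisade → Selkirk: 100% × 8% × 39% = 3.12%.
Total: 8.3% + 51% + 10.6821% + 21.45% + 3.12% = 94.5521%.
Rounded: 94.55%.

94.55%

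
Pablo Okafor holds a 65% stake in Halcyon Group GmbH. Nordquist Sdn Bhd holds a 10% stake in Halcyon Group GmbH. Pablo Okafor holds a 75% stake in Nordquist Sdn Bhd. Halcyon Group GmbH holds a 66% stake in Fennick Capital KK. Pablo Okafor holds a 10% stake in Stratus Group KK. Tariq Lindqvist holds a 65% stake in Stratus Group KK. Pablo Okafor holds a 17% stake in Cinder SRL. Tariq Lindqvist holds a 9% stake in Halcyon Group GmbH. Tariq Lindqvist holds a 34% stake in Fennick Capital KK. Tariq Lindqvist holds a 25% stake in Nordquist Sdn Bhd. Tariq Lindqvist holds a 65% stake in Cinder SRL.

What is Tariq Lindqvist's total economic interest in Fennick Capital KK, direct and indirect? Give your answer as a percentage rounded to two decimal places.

41.59%

Tariq reaches Fennick along 3 paths.
Via Nordquist → Halcyon: 25% × 10% × 66% = 1.65%.
Via Halcyon: 9% × 66% = 5.94%.
Direct stake: 34% = 34%.
Total: 1.65% + 5.94% + 34% = 41.59%.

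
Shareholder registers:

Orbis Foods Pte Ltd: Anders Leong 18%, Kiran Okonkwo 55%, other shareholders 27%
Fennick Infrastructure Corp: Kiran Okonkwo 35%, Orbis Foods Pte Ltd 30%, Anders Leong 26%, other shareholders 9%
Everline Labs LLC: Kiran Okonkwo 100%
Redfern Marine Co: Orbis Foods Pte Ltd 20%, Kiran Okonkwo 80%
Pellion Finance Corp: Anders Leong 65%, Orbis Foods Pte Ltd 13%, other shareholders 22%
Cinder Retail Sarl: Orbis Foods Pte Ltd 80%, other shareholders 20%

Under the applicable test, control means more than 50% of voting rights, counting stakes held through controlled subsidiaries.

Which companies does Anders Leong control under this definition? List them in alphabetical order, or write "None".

Pellion Finance Corp

Anders holds 65% of Pellion, so Anders controls Pellion.
No other company's threshold is met.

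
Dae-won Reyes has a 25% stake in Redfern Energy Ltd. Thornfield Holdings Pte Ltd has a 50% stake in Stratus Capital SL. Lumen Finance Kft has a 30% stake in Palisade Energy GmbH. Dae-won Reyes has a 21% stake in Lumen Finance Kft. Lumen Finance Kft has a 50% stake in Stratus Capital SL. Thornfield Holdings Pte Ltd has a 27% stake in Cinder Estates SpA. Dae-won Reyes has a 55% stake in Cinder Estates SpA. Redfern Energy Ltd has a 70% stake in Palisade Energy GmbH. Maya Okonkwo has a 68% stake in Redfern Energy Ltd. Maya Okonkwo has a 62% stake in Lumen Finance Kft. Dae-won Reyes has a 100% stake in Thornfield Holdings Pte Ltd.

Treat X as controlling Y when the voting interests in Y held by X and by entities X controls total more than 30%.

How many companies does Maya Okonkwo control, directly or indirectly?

4

Maya holds 68% of Redfern, so Maya controls Redfern.
Maya holds 62% of Lumen, so Maya controls Lumen.
Lumen holds 50% of Stratus, so Maya controls Stratus.
Redfern and Lumen together hold 70% + 30% = 100% of Palisade, so Maya controls Palisade.
No other company's threshold is met.
Maya controls 4 companies.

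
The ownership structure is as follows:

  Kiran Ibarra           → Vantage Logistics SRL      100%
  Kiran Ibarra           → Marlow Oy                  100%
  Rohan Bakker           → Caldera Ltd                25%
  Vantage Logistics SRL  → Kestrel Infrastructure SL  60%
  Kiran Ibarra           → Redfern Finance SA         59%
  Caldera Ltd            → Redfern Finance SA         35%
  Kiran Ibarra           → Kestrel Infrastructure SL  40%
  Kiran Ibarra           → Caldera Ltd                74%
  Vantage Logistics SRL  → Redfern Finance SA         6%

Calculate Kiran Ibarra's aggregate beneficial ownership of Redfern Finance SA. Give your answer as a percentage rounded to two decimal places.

Kiran reaches Redfern along 3 paths.
Via Caldera: 74% × 35% = 25.9%.
Via Vantage: 100% × 6% = 6%.
Direct stake: 59% = 59%.
Total: 25.9% + 6% + 59% = 90.9%.
Rounded: 90.90%.

90.90%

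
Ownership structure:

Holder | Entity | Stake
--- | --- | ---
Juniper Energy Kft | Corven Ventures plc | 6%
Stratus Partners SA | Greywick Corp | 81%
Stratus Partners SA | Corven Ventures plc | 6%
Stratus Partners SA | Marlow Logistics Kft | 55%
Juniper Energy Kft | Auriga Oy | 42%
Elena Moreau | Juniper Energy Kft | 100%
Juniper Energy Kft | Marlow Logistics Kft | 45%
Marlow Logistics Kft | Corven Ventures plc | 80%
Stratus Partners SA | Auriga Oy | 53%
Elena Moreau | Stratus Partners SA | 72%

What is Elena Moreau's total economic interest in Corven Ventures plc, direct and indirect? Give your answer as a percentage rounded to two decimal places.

Elena reaches Corven along 4 paths.
Via Stratus: 72% × 6% = 4.32%.
Via Juniper: 100% × 6% = 6%.
Via Stratus → Marlow: 72% × 55% × 80% = 31.68%.
Via Juniper → Marlow: 100% × 45% × 80% = 36%.
Total: 4.32% + 6% + 31.68% + 36% = 78%.
Rounded: 78.00%.

78.00%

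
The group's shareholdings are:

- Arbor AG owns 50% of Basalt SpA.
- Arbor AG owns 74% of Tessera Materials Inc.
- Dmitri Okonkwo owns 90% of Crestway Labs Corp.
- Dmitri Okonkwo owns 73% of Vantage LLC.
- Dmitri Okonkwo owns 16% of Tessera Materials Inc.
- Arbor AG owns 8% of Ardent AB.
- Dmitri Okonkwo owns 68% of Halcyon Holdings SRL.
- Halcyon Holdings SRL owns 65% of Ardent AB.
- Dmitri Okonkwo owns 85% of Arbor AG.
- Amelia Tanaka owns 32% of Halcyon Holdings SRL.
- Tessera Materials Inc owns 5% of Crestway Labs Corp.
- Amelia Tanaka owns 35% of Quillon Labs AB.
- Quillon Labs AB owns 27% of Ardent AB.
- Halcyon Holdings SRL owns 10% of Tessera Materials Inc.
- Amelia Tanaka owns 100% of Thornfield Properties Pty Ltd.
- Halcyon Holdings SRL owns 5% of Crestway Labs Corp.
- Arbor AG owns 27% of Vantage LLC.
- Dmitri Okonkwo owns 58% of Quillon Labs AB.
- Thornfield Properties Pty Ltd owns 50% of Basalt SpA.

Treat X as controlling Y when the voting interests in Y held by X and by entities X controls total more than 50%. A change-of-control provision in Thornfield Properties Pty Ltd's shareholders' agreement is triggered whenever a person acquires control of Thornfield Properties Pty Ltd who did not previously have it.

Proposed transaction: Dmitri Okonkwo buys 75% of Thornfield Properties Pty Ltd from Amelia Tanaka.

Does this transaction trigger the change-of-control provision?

Yes

The purchase adds only to Dmitri's holdings (Amelia's stake shrinks), so Dmitri is the only person who could newly come to control Thornfield.
Dmitri holds 68% of Halcyon, so Dmitri controls Halcyon.
Dmitri holds 58% of Quillon, so Dmitri controls Quillon.
Dmitri holds 85% of Arbor, so Dmitri controls Arbor.
Halcyon and Dmitri and Arbor together hold 10% + 16% + 74% = 100% of Tessera, so Dmitri controls Tessera.
Halcyon and Quillon and Arbor together hold 65% + 27% + 8% = 100% of Ardent, so Dmitri controls Ardent.
Dmitri and Tessera and Halcyon together hold 90% + 5% + 5% = 100% of Crestway, so Dmitri controls Crestway.
Arbor and Dmitri together hold 27% + 73% = 100% of Vantage, so Dmitri controls Vantage.
Neither Dmitri nor any entity Dmitri controls holds any voting interest in Thornfield.
So before the transaction, Dmitri does not control Thornfield.
After the purchase, Dmitri holds 75% of Thornfield directly, and Amelia's stake falls to 25%.
Dmitri holds 75% of Thornfield, so Dmitri controls Thornfield.
Dmitri did not control Thornfield before and does after, so the clause is triggered.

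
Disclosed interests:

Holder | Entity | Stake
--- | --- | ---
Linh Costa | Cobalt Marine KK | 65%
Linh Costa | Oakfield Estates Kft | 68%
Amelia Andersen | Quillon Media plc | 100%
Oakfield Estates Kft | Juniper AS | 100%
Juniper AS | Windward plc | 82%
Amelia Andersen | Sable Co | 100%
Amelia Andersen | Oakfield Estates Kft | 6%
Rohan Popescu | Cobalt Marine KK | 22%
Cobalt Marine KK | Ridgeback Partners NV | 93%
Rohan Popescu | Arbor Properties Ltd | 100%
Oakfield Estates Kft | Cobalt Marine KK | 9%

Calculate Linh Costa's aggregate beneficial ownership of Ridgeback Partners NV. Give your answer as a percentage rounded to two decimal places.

66.14%

Linh reaches Ridgeback along 2 paths.
Via Oakfield → Cobalt: 68% × 9% × 93% = 5.6916%.
Via Cobalt: 65% × 93% = 60.45%.
Total: 5.6916% + 60.45% = 66.1416%.
Rounded: 66.14%.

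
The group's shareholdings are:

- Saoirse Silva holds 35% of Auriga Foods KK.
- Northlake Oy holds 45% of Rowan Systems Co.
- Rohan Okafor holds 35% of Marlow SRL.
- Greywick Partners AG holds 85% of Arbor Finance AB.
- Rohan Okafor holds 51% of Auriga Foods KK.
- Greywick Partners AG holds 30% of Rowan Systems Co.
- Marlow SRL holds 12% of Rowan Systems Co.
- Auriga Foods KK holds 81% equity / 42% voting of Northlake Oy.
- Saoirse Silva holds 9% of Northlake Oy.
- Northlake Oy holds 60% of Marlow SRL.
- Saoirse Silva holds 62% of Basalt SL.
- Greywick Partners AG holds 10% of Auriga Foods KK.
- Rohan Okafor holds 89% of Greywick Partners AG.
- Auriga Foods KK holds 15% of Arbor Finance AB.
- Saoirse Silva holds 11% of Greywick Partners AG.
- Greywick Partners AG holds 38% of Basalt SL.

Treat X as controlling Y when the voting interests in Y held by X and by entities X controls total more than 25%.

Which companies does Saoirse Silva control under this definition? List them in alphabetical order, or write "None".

Saoirse holds 35% of Auriga, so Saoirse controls Auriga.
Auriga and Saoirse together hold 42% + 9% = 51% of Northlake, so Saoirse controls Northlake.
Northlake holds 60% of Marlow, so Saoirse controls Marlow.
Marlow and Northlake together hold 12% + 45% = 57% of Rowan, so Saoirse controls Rowan.
Saoirse holds 62% of Basalt, so Saoirse controls Basalt.
No other company's threshold is met.

Auriga Foods KK, Basalt SL, Marlow SRL, Northlake Oy, Rowan Systems Co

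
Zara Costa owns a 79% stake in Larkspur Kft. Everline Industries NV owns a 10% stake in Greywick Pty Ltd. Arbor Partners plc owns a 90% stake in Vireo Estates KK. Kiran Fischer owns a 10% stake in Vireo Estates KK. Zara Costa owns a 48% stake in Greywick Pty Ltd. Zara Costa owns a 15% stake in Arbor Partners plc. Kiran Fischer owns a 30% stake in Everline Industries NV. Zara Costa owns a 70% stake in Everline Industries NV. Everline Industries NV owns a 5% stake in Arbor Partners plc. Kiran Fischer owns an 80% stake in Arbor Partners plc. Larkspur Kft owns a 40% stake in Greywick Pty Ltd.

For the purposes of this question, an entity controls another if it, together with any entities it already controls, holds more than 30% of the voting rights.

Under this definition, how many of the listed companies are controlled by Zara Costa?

Zara holds 70% of Everline, so Zara controls Everline.
Zara holds 79% of Larkspur, so Zara controls Larkspur.
Zara and Everline and Larkspur together hold 48% + 10% + 40% = 98% of Greywick, so Zara controls Greywick.
No other company's threshold is met.
Zara controls 3 companies.

3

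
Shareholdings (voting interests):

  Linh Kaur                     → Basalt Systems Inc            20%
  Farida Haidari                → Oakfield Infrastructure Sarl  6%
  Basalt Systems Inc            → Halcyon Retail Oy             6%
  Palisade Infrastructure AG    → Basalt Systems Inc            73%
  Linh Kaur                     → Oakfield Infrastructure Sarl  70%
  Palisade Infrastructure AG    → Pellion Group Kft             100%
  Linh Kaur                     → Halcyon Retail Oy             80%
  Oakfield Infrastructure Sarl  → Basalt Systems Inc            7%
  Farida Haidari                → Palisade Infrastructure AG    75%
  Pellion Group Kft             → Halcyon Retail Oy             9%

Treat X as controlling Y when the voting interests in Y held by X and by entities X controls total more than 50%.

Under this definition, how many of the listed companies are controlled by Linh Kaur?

2

Linh holds 70% of Oakfield, so Linh controls Oakfield.
Linh holds 80% of Halcyon, so Linh controls Halcyon.
No other company's threshold is met.
Linh controls 2 companies.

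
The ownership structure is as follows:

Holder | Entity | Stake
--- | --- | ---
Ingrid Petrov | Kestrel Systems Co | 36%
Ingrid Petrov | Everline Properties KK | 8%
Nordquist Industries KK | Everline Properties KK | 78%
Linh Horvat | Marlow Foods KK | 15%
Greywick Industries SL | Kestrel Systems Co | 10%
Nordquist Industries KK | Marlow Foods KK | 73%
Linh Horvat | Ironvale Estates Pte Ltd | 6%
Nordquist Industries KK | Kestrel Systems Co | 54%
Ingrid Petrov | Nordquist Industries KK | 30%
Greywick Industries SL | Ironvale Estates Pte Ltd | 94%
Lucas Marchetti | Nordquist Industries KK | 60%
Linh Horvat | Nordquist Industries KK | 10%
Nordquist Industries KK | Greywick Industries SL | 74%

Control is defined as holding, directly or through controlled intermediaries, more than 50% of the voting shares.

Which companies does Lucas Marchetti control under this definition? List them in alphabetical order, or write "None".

Lucas holds 60% of Nordquist, so Lucas controls Nordquist.
Nordquist holds 73% of Marlow, so Lucas controls Marlow.
Nordquist holds 74% of Greywick, so Lucas controls Greywick.
Nordquist and Greywick together hold 54% + 10% = 64% of Kestrel, so Lucas controls Kestrel.
Greywick holds 94% of Ironvale, so Lucas controls Ironvale.
Nordquist holds 78% of Everline, so Lucas controls Everline.

Everline Properties KK, Greywick Industries SL, Ironvale Estates Pte Ltd, Kestrel Systems Co, Marlow Foods KK, Nordquist Industries KK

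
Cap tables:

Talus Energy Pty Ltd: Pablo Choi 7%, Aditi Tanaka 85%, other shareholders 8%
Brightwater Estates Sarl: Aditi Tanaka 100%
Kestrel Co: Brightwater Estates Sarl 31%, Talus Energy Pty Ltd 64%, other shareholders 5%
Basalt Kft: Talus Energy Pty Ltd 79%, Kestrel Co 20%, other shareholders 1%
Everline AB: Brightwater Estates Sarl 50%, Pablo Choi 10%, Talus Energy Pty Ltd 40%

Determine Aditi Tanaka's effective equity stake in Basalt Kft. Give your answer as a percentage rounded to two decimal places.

Aditi reaches Basalt along 3 paths.
Via Talus: 85% × 79% = 67.15%.
Via Brightwater → Kestrel: 100% × 31% × 20% = 6.2%.
Via Talus → Kestrel: 85% × 64% × 20% = 10.88%.
Total: 67.15% + 6.2% + 10.88% = 84.23%.

84.23%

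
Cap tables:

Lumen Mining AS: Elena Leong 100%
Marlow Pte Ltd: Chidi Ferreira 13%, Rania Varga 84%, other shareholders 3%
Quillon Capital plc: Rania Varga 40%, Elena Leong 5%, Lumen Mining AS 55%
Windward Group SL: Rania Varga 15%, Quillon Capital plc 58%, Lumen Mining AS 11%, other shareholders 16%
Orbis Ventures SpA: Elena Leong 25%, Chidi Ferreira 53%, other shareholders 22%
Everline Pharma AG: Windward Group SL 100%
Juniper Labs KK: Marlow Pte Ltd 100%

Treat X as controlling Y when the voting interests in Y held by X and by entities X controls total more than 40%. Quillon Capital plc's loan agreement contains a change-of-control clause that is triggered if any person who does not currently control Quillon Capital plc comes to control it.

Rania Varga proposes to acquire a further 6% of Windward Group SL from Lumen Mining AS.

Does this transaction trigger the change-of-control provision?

No

The purchase adds only to Rania's holdings (Lumen's stake shrinks), so Rania is the only person who could newly come to control Quillon.
Rania holds 84% of Marlow, so Rania controls Marlow.
Marlow holds 100% of Juniper, so Rania controls Juniper.
In Quillon, Rania's side holds only 40%, not > 40%.
So before the transaction, Rania does not control Quillon.
After the purchase, Rania's direct stake in Windward rises to 15% + 6% = 21%, and Lumen's stake falls to 5%.
Rania's side now holds 21% of Windward, not > 40%, so Rania still does not control Windward.
After the transaction, Rania's side holds 40% of Quillon, not > 40%, so Rania still does not control Quillon.
No new person acquires control, so the clause is not triggered.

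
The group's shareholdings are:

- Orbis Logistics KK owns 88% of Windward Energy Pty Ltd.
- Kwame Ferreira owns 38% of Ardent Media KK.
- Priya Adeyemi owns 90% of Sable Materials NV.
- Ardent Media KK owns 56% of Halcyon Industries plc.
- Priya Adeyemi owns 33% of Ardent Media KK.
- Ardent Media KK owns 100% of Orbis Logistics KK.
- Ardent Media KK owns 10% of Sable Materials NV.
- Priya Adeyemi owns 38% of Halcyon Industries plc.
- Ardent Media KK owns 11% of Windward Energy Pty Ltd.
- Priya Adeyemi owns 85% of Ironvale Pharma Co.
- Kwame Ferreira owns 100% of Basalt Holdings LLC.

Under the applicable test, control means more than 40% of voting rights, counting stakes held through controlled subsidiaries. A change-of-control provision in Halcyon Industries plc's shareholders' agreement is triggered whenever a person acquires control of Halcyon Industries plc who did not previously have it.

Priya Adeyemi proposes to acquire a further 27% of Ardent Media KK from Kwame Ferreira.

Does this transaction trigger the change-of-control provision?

Yes

The purchase adds only to Priya's holdings (Kwame's stake shrinks), so Priya is the only person who could newly come to control Halcyon.
Priya holds 90% of Sable, so Priya controls Sable.
Priya holds 85% of Ironvale, so Priya controls Ironvale.
In Halcyon, Priya's side holds only 38%, not > 40%.
So before the transaction, Priya does not control Halcyon.
After the purchase, Priya's direct stake in Ardent rises to 33% + 27% = 60%, and Kwame's stake falls to 11%.
Priya holds 60% of Ardent, so Priya controls Ardent.
Priya and Ardent together hold 38% + 56% = 94% of Halcyon, so Priya controls Halcyon.
Priya did not control Halcyon before and does after, so the clause is triggered.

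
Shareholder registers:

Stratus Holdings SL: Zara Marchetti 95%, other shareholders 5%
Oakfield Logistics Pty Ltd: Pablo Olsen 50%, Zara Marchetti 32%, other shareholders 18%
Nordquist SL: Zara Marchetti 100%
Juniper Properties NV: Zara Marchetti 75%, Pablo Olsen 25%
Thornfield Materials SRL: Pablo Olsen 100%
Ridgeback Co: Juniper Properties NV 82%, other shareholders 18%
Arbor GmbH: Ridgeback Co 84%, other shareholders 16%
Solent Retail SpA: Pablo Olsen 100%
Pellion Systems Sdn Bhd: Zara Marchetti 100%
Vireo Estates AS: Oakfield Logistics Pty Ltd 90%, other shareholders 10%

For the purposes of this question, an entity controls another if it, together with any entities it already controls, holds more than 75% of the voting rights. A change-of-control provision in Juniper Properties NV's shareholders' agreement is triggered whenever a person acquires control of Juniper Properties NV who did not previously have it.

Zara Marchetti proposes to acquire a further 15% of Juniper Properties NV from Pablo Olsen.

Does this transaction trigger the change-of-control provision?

Yes

The purchase adds only to Zara's holdings (Pablo's stake shrinks), so Zara is the only person who could newly come to control Juniper.
Zara holds 95% of Stratus, so Zara controls Stratus.
Zara holds 100% of Nordquist, so Zara controls Nordquist.
Zara holds 100% of Pellion, so Zara controls Pellion.
In Juniper, Zara's side holds only 75%, not > 75%.
So before the transaction, Zara does not control Juniper.
After the purchase, Zara's direct stake in Juniper rises to 75% + 15% = 90%, and Pablo's stake falls to 10%.
Zara holds 90% of Juniper, so Zara controls Juniper.
Zara did not control Juniper before and does after, so the clause is triggered.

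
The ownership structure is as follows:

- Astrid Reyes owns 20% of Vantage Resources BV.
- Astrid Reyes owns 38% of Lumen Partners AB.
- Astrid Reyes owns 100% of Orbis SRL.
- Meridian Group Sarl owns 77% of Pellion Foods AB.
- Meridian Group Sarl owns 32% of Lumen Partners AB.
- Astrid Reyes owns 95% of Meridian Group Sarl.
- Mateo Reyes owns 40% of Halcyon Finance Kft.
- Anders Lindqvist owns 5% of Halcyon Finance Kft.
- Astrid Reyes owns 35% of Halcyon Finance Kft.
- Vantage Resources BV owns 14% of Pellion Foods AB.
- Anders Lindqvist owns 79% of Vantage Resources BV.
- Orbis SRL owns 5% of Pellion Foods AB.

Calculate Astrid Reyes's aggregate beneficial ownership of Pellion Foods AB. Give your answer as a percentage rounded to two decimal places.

Astrid reaches Pellion along 3 paths.
Via Meridian: 95% × 77% = 73.15%.
Via Vantage: 20% × 14% = 2.8%.
Via Orbis: 100% × 5% = 5%.
Total: 73.15% + 2.8% + 5% = 80.95%.

80.95%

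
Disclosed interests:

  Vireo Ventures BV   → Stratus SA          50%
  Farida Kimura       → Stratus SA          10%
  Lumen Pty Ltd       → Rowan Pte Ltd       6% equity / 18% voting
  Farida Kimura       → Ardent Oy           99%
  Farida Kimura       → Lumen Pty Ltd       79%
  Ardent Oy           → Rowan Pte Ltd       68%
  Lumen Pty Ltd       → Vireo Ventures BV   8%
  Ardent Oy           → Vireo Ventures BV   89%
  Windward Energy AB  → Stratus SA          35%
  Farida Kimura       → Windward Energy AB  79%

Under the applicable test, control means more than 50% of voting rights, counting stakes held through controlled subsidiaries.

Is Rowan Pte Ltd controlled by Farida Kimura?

Farida holds 79% of Lumen, so Farida controls Lumen.
Farida holds 99% of Ardent, so Farida controls Ardent.
Ardent and Lumen together hold 68% + 18% = 86% of Rowan, so Farida controls Rowan.

Yes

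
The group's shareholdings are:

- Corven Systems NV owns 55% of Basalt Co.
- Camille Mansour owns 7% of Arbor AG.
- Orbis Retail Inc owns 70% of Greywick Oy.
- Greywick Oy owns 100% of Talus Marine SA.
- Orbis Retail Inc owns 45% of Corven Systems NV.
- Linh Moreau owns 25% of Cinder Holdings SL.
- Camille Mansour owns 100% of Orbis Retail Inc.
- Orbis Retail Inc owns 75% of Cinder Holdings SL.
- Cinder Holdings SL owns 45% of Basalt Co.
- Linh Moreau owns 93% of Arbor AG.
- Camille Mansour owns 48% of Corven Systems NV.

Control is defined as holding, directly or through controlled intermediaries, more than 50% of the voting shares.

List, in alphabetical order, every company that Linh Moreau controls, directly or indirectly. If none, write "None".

Linh holds 93% of Arbor, so Linh controls Arbor.
No other company's threshold is met.

Arbor AG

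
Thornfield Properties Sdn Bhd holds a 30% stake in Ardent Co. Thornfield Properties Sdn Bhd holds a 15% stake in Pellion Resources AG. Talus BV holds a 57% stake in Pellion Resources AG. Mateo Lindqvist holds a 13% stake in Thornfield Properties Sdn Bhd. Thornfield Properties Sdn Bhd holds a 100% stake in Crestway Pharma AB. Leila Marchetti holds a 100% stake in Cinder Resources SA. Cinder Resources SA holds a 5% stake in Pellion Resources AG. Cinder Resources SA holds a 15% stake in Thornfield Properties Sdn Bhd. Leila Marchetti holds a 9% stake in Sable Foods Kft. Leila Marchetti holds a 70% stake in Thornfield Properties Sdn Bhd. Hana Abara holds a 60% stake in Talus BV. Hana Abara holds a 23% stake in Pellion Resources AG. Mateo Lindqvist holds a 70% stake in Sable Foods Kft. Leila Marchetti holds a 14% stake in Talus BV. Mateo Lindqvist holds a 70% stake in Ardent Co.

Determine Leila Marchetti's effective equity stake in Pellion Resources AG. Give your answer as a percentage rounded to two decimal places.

25.73%

Leila reaches Pellion along 4 paths.
Via Cinder → Thornfield: 100% × 15% × 15% = 2.25%.
Via Thornfield: 70% × 15% = 10.5%.
Via Talus: 14% × 57% = 7.98%.
Via Cinder: 100% × 5% = 5%.
Total: 2.25% + 10.5% + 7.98% + 5% = 25.73%.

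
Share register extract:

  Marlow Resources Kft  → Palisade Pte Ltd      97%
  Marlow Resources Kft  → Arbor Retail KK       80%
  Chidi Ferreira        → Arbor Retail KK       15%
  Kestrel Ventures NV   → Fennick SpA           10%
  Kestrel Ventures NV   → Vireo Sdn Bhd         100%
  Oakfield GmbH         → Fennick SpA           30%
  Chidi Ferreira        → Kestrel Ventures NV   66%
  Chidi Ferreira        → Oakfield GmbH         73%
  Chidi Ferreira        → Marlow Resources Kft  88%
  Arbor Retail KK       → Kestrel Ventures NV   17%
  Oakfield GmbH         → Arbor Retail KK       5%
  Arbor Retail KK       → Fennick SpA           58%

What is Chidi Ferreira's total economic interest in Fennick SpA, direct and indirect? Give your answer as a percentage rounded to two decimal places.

81.66%

Chidi reaches Fennick along 8 paths.
Via Arbor: 15% × 58% = 8.7%.
Via Marlow → Arbor: 88% × 80% × 58% = 40.832%.
Via Oakfield → Arbor: 73% × 5% × 58% = 2.117%.
Via Oakfield: 73% × 30% = 21.9%.
Via Arbor → Kestrel: 15% × 17% × 10% = 0.255%.
Via Marlow → Arbor → Kestrel: 88% × 80% × 17% × 10% = 1.1968%.
Via Oakfield → Arbor → Kestrel: 73% × 5% × 17% × 10% = 0.06205%.
Via Kestrel: 66% × 10% = 6.6%.
Total: 8.7% + 40.832% + 2.117% + 21.9% + 0.255% + 1.1968% + 0.06205% + 6.6% = 81.66285%.
Rounded: 81.66%.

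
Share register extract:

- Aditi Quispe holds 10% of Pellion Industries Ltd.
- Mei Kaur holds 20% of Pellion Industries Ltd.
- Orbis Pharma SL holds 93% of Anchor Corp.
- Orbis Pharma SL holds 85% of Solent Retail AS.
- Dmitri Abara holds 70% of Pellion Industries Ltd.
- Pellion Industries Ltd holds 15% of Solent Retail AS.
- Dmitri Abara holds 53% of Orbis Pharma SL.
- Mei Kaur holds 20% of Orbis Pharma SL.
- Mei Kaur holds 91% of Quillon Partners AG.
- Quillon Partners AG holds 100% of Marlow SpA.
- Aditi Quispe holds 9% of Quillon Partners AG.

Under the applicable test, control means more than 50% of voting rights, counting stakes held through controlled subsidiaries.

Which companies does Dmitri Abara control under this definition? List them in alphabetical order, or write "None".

Anchor Corp, Orbis Pharma SL, Pellion Industries Ltd, Solent Retail AS

Dmitri holds 70% of Pellion, so Dmitri controls Pellion.
Dmitri holds 53% of Orbis, so Dmitri controls Orbis.
Pellion and Orbis together hold 15% + 85% = 100% of Solent, so Dmitri controls Solent.
Orbis holds 93% of Anchor, so Dmitri controls Anchor.
No other company's threshold is met.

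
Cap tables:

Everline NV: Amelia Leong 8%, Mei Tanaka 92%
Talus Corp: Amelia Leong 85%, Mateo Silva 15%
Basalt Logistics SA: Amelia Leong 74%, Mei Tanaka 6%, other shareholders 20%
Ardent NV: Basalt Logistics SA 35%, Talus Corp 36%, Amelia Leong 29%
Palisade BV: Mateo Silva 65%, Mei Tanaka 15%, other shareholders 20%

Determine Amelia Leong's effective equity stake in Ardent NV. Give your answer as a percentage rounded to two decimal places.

85.50%

Amelia reaches Ardent along 3 paths.
Via Basalt: 74% × 35% = 25.9%.
Via Talus: 85% × 36% = 30.6%.
Direct stake: 29% = 29%.
Total: 25.9% + 30.6% + 29% = 85.5%.
Rounded: 85.50%.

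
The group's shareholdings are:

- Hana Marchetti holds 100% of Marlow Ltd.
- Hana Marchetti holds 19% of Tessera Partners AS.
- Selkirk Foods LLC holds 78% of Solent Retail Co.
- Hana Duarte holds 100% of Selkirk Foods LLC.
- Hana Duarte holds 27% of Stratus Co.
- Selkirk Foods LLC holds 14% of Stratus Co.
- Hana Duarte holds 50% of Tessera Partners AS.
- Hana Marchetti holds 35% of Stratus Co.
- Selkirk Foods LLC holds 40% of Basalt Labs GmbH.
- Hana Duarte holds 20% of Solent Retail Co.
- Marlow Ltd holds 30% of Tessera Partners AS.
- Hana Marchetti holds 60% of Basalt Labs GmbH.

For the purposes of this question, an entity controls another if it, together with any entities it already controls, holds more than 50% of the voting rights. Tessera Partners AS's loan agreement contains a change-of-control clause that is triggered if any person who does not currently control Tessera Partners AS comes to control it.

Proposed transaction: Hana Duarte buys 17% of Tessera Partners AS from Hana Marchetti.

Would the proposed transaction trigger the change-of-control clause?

Yes

The purchase adds only to Hana Duarte's holdings (Hana Marchetti's stake shrinks), so Hana Duarte is the only person who could newly come to control Tessera.
Hana Duarte holds 100% of Selkirk, so Hana Duarte controls Selkirk.
Hana Duarte and Selkirk together hold 20% + 78% = 98% of Solent, so Hana Duarte controls Solent.
In Tessera, Hana Duarte's side holds only 50%, not > 50%.
So before the transaction, Hana Duarte does not control Tessera.
After the purchase, Hana Duarte's direct stake in Tessera rises to 50% + 17% = 67%, and Hana Marchetti's stake falls to 2%.
Hana Duarte holds 67% of Tessera, so Hana Duarte controls Tessera.
Hana Duarte did not control Tessera before and does after, so the clause is triggered.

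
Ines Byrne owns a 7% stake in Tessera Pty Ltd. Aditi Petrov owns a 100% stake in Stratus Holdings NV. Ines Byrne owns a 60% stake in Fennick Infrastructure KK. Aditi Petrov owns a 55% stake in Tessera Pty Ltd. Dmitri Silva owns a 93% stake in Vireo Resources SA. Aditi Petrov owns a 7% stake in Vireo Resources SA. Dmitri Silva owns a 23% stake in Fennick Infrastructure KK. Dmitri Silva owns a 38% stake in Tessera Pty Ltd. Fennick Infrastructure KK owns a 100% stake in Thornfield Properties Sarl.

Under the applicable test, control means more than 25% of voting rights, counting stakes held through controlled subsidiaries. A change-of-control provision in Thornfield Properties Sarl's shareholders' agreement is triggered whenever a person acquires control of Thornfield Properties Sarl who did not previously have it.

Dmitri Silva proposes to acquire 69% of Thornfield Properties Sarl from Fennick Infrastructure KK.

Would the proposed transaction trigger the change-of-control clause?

The purchase adds only to Dmitri's holdings (Fennick's stake shrinks), so Dmitri is the only person who could newly come to control Thornfield.
Dmitri holds 38% of Tessera, so Dmitri controls Tessera.
Dmitri holds 93% of Vireo, so Dmitri controls Vireo.
Neither Dmitri nor any entity Dmitri controls holds any voting interest in Thornfield.
So before the transaction, Dmitri does not control Thornfield.
After the purchase, Dmitri holds 69% of Thornfield directly, and Fennick's stake falls to 31%.
Dmitri holds 69% of Thornfield, so Dmitri controls Thornfield.
Dmitri did not control Thornfield before and does after, so the clause is triggered.

Yes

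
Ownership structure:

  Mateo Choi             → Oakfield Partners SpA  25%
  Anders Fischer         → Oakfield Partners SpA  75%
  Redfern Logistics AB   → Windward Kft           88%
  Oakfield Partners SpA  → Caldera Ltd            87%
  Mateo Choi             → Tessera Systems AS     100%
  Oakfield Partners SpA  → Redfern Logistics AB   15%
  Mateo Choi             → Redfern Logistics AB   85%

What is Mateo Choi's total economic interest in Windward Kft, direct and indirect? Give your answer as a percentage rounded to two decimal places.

78.10%

Mateo reaches Windward along 2 paths.
Via Redfern: 85% × 88% = 74.8%.
Via Oakfield → Redfern: 25% × 15% × 88% = 3.3%.
Total: 74.8% + 3.3% = 78.1%.
Rounded: 78.10%.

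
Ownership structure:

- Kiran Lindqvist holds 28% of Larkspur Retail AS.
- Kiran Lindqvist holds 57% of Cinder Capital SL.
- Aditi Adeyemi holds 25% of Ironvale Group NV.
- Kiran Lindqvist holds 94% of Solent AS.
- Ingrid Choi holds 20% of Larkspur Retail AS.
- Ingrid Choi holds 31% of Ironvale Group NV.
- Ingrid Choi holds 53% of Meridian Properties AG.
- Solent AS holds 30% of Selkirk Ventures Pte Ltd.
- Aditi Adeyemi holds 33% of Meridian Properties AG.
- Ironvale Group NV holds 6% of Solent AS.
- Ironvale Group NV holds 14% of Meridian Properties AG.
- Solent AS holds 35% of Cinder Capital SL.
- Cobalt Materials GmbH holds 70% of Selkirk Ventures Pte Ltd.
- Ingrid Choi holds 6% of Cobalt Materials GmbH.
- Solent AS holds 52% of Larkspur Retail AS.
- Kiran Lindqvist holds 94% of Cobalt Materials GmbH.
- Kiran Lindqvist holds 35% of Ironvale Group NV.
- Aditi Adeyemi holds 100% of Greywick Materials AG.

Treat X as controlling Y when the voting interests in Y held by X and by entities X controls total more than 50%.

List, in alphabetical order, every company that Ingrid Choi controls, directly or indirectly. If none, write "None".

Ingrid holds 53% of Meridian, so Ingrid controls Meridian.
No other company's threshold is met.

Meridian Properties AG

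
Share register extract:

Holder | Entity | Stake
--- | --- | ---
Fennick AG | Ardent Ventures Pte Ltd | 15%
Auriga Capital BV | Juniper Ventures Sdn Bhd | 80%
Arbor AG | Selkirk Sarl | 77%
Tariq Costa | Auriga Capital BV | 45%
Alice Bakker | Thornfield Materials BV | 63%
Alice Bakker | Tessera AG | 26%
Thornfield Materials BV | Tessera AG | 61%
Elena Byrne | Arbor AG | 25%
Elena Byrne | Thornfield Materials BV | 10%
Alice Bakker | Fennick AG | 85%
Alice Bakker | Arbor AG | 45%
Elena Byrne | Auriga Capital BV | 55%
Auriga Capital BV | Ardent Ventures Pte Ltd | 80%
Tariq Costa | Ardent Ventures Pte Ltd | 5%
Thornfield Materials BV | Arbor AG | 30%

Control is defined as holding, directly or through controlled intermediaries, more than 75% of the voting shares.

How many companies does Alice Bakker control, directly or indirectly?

Alice holds 85% of Fennick, so Alice controls Fennick.
No other company's threshold is met.
Alice controls 1 company.

1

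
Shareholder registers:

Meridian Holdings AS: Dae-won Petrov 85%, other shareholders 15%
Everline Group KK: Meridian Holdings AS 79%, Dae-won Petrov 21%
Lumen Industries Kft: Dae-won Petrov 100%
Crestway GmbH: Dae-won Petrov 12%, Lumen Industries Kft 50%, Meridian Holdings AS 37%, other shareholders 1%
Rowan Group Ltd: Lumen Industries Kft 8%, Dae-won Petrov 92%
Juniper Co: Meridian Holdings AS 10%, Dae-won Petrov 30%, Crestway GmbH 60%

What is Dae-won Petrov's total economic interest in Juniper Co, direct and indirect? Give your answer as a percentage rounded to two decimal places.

Dae-won reaches Juniper along 5 paths.
Via Meridian: 85% × 10% = 8.5%.
Direct stake: 30% = 30%.
Via Crestway: 12% × 60% = 7.2%.
Via Lumen → Crestway: 100% × 50% × 60% = 30%.
Via Meridian → Crestway: 85% × 37% × 60% = 18.87%.
Total: 8.5% + 30% + 7.2% + 30% + 18.87% = 94.57%.

94.57%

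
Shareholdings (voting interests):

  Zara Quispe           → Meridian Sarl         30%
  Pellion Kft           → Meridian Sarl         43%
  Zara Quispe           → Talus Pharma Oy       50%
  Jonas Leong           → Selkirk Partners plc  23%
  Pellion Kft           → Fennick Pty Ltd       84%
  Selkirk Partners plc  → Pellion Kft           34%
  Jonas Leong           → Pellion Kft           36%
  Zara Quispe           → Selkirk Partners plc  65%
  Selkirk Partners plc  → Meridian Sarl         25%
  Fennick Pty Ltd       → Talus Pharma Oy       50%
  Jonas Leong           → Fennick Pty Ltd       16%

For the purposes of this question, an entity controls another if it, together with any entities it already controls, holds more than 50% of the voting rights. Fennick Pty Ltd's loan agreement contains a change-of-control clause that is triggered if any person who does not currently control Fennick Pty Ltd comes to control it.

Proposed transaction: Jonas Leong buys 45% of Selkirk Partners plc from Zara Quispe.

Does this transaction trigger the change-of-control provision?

The purchase adds only to Jonas's holdings (Zara's stake shrinks), so Jonas is the only person who could newly come to control Fennick.
Jonas's largest direct stake is 36% in Pellion, which does not meet the threshold, so Jonas controls no company.
In Fennick, Jonas's side holds only 16%, not > 50%.
So before the transaction, Jonas does not control Fennick.
After the purchase, Jonas's direct stake in Selkirk rises to 23% + 45% = 68%, and Zara's stake falls to 20%.
Jonas holds 68% of Selkirk, so Jonas controls Selkirk.
Selkirk and Jonas together hold 34% + 36% = 70% of Pellion, so Jonas controls Pellion.
Pellion and Jonas together hold 84% + 16% = 100% of Fennick, so Jonas controls Fennick.
Jonas did not control Fennick before and does after, so the clause is triggered.

Yes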